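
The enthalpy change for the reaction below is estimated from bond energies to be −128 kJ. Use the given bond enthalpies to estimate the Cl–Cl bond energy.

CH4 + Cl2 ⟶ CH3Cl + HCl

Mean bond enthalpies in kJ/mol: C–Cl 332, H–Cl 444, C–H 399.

Let D be the Cl–Cl bond energy.
Σ(broken) = 4×399 + 1×D = 1596 + D
Σ(formed) = 1×332 + 3×399 + 1×444 = 1973
ΔH = Σ(broken) − Σ(formed) = (1596 + D) − (1973) = −377 + D
Setting this equal to −128 kJ gives D = 249 kJ/mol.

D(Cl–Cl) ≈ 249 kJ/mol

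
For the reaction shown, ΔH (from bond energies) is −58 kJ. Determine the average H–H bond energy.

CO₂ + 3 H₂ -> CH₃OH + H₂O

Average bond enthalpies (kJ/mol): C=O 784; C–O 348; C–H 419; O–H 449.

D(H–H) ≈ 442 kJ/mol

Let D be the H–H bond energy.
Σ(broken) = 2×784 + 3×D = 1568 + 3D
Σ(formed) = 3×419 + 1×348 + 3×449 = 2952
ΔH = Σ(broken) − Σ(formed) = (1568 + 3D) − (2952) = −1384 + 3D
Setting this equal to −58 kJ gives 3D = 1326, so D = 442 kJ/mol.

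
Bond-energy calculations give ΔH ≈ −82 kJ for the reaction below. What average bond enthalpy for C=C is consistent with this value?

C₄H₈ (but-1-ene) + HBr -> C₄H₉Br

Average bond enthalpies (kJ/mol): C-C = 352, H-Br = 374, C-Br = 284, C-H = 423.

Let D be the C=C bond energy.
Σ(broken) = 2×352 + 8×423 + 1×D + 1×374 = 4462 + D
Σ(formed) = 1×284 + 3×352 + 9×423 = 5147
ΔH = Σ(broken) − Σ(formed) = (4462 + D) − (5147) = −685 + D
Setting this equal to −82 kJ gives D = 603 kJ/mol.

D(C=C) ≈ 603 kJ/mol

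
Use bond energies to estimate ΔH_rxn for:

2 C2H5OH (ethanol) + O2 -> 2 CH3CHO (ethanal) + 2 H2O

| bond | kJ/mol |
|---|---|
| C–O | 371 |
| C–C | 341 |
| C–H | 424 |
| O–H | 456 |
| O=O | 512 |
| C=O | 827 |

Bonds broken (reactants):
  C–C: 2 × 341 = 682
  C–H: 10 × 424 = 4240
  C–O: 2 × 371 = 742
  O–H: 2 × 456 = 912
  O=O: 1 × 512 = 512
  Σ(broken) = 7088 kJ
Bonds formed (products):
  C–C: 2 × 341 = 682
  C–H: 8 × 424 = 3392
  C=O: 2 × 827 = 1654
  O–H: 4 × 456 = 1824
  Σ(formed) = 7552 kJ
ΔH = Σ(broken) − Σ(formed) = 7088 − 7552 = −464 kJ

ΔH ≈ −464 kJ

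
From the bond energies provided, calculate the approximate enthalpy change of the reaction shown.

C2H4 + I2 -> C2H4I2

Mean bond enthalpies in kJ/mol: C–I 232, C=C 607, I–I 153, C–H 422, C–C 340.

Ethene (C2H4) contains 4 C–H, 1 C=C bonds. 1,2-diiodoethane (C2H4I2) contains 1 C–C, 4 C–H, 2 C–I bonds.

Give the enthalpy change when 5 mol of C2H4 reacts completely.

Bonds broken (reactants):
  C–H: 4 × 422 = 1688
  C=C: 1 × 607 = 607
  I–I: 1 × 153 = 153
  Σ(broken) = 2448 kJ
Bonds formed (products):
  C–C: 1 × 340 = 340
  C–H: 4 × 422 = 1688
  C–I: 2 × 232 = 464
  Σ(formed) = 2492 kJ
ΔH = Σ(broken) − Σ(formed) = 2448 − 2492 = −44 kJ
For 5× the reaction as written: 5 × (−44) = −220 kJ

ΔH = −220 kJ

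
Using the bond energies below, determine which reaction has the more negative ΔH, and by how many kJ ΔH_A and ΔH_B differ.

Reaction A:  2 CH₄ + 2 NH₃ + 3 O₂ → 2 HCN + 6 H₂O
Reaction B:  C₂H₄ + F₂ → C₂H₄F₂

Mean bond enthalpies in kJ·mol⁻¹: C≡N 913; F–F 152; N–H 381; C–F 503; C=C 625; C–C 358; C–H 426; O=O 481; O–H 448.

Reaction A:
  Bonds broken (reactants):
    C–H: 8 × 426 = 3408
    N–H: 6 × 381 = 2286
    O=O: 3 × 481 = 1443
    Σ(broken) = 7137 kJ
  Bonds formed (products):
    C≡N: 2 × 913 = 1826
    C–H: 2 × 426 = 852
    O–H: 12 × 448 = 5376
    Σ(formed) = 8054 kJ
  ΔH_A = 7137 − 8054 = −917 kJ
Reaction B:
  Bonds broken (reactants):
    C–H: 4 × 426 = 1704
    C=C: 1 × 625 = 625
    F–F: 1 × 152 = 152
    Σ(broken) = 2481 kJ
  Bonds formed (products):
    C–C: 1 × 358 = 358
    C–F: 2 × 503 = 1006
    C–H: 4 × 426 = 1704
    Σ(formed) = 3068 kJ
  ΔH_B = 2481 − 3068 = −587 kJ
ΔH_A − ΔH_B = −330 kJ, so reaction A has the more negative ΔH; |ΔH_A − ΔH_B| = 330 kJ.

Reaction A, by 330 kJ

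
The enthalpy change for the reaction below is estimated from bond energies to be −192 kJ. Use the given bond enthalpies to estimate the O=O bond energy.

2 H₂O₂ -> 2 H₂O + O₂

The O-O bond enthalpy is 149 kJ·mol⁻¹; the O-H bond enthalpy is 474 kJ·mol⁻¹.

D(O=O) ≈ 490 kJ/mol

Let D be the O=O bond energy.
Σ(broken) = 4×474 + 2×149 = 2194
Σ(formed) = 4×474 + 1×D = 1896 + D
ΔH = Σ(broken) − Σ(formed) = (2194) − (1896 + D) = +298 − D
Setting this equal to −192 kJ gives D = 490 kJ/mol.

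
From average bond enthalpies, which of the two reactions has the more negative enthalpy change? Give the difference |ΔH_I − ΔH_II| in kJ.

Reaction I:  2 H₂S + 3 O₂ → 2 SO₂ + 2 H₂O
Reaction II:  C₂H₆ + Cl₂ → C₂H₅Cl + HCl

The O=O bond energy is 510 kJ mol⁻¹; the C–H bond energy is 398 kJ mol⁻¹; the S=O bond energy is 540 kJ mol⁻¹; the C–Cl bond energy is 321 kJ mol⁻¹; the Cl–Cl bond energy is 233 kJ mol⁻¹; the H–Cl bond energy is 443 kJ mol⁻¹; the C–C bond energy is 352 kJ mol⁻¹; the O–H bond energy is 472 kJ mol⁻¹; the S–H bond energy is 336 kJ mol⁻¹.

Reaction I, by 1041 kJ

Reaction I:
  Bonds broken (reactants):
    O=O: 3 × 510 = 1530
    S–H: 4 × 336 = 1344
    Σ(broken) = 2874 kJ
  Bonds formed (products):
    O–H: 4 × 472 = 1888
    S=O: 4 × 540 = 2160
    Σ(formed) = 4048 kJ
  ΔH_I = 2874 − 4048 = −1174 kJ
Reaction II:
  Bonds broken (reactants):
    C–C: 1 × 352 = 352
    C–H: 6 × 398 = 2388
    Cl–Cl: 1 × 233 = 233
    Σ(broken) = 2973 kJ
  Bonds formed (products):
    C–C: 1 × 352 = 352
    C–Cl: 1 × 321 = 321
    C–H: 5 × 398 = 1990
    H–Cl: 1 × 443 = 443
    Σ(formed) = 3106 kJ
  ΔH_II = 2973 − 3106 = −133 kJ
ΔH_I − ΔH_II = −1041 kJ, so reaction I has the more negative ΔH; |ΔH_I − ΔH_II| = 1041 kJ.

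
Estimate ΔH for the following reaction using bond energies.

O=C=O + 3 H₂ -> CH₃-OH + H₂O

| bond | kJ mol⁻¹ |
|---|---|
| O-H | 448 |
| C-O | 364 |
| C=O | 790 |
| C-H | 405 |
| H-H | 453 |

Bonds broken (reactants):
  C=O: 2 × 790 = 1580
  H-H: 3 × 453 = 1359
  Σ(broken) = 2939 kJ
Bonds formed (products):
  C-H: 3 × 405 = 1215
  C-O: 1 × 364 = 364
  O-H: 3 × 448 = 1344
  Σ(formed) = 2923 kJ
ΔH = Σ(broken) − Σ(formed) = 2939 − 2923 = +16 kJ

ΔH ≈ +16 kJ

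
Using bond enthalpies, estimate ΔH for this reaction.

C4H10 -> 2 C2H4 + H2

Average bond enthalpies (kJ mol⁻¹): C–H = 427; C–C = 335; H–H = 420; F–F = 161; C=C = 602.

Bonds broken (reactants):
  C–C: 3 × 335 = 1005
  C–H: 10 × 427 = 4270
  Σ(broken) = 5275 kJ
Bonds formed (products):
  C–H: 8 × 427 = 3416
  C=C: 2 × 602 = 1204
  H–H: 1 × 420 = 420
  Σ(formed) = 5040 kJ
ΔH = Σ(broken) − Σ(formed) = 5275 − 5040 = +235 kJ

ΔH ≈ +235 kJ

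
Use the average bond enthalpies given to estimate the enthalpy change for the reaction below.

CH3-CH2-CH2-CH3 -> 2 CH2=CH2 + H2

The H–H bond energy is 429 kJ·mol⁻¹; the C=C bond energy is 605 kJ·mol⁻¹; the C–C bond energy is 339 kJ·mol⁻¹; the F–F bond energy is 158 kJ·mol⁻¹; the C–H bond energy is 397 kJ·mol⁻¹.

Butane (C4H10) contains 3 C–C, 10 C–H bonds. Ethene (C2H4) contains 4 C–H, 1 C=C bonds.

Bonds broken (reactants):
  C–C: 3 × 339 = 1017
  C–H: 10 × 397 = 3970
  Σ(broken) = 4987 kJ
Bonds formed (products):
  C–H: 8 × 397 = 3176
  C=C: 2 × 605 = 1210
  H–H: 1 × 429 = 429
  Σ(formed) = 4815 kJ
ΔH = Σ(broken) − Σ(formed) = 4987 − 4815 = +172 kJ

ΔH ≈ +172 kJ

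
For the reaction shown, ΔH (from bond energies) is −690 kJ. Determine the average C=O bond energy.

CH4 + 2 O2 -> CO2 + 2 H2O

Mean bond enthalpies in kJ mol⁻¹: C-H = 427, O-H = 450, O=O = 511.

Let D be the C=O bond energy.
Σ(broken) = 4×427 + 2×511 = 2730
Σ(formed) = 2×D + 4×450 = 1800 + 2D
ΔH = Σ(broken) − Σ(formed) = (2730) − (1800 + 2D) = +930 − 2D
Setting this equal to −690 kJ gives 2D = 1620, so D = 810 kJ/mol.

D(C=O) ≈ 810 kJ/mol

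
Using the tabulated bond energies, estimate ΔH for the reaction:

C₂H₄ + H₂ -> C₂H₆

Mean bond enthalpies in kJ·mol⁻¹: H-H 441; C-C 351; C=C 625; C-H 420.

Bonds broken (reactants):
  C-H: 4 × 420 = 1680
  C=C: 1 × 625 = 625
  H-H: 1 × 441 = 441
  Σ(broken) = 2746 kJ
Bonds formed (products):
  C-C: 1 × 351 = 351
  C-H: 6 × 420 = 2520
  Σ(formed) = 2871 kJ
ΔH = Σ(broken) − Σ(formed) = 2746 − 2871 = −125 kJ

ΔH ≈ −125 kJ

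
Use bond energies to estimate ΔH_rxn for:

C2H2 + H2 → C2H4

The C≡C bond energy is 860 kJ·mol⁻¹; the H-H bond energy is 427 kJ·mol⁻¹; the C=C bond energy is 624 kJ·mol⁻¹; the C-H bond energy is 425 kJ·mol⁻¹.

Bonds broken (reactants):
  C≡C: 1 × 860 = 860
  C-H: 2 × 425 = 850
  H-H: 1 × 427 = 427
  Σ(broken) = 2137 kJ
Bonds formed (products):
  C-H: 4 × 425 = 1700
  C=C: 1 × 624 = 624
  Σ(formed) = 2324 kJ
ΔH = Σ(broken) − Σ(formed) = 2137 − 2324 = −187 kJ

ΔH ≈ −187 kJ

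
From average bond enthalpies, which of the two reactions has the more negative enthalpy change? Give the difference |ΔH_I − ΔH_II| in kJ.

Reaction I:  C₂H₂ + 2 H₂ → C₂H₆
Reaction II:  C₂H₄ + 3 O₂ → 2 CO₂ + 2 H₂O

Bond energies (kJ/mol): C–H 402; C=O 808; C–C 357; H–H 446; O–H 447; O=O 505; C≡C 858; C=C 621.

Reaction II, by 1061 kJ

Reaction I:
  Bonds broken (reactants):
    C≡C: 1 × 858 = 858
    C–H: 2 × 402 = 804
    H–H: 2 × 446 = 892
    Σ(broken) = 2554 kJ
  Bonds formed (products):
    C–C: 1 × 357 = 357
    C–H: 6 × 402 = 2412
    Σ(formed) = 2769 kJ
  ΔH_I = 2554 − 2769 = −215 kJ
Reaction II:
  Bonds broken (reactants):
    C–H: 4 × 402 = 1608
    C=C: 1 × 621 = 621
    O=O: 3 × 505 = 1515
    Σ(broken) = 3744 kJ
  Bonds formed (products):
    C=O: 4 × 808 = 3232
    O–H: 4 × 447 = 1788
    Σ(formed) = 5020 kJ
  ΔH_II = 3744 − 5020 = −1276 kJ
ΔH_I − ΔH_II = +1061 kJ, so reaction II has the more negative ΔH; |ΔH_I − ΔH_II| = 1061 kJ.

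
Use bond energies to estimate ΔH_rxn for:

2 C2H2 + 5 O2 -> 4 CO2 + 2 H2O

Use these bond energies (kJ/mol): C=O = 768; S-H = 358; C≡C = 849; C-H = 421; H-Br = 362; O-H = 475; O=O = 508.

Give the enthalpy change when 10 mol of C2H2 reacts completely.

ΔH = −10610 kJ

Bonds broken (reactants):
  C≡C: 2 × 849 = 1698
  C-H: 4 × 421 = 1684
  O=O: 5 × 508 = 2540
  Σ(broken) = 5922 kJ
Bonds formed (products):
  C=O: 8 × 768 = 6144
  O-H: 4 × 475 = 1900
  Σ(formed) = 8044 kJ
ΔH = Σ(broken) − Σ(formed) = 5922 − 8044 = −2122 kJ
For 5× the reaction as written: 5 × (−2122) = −10610 kJ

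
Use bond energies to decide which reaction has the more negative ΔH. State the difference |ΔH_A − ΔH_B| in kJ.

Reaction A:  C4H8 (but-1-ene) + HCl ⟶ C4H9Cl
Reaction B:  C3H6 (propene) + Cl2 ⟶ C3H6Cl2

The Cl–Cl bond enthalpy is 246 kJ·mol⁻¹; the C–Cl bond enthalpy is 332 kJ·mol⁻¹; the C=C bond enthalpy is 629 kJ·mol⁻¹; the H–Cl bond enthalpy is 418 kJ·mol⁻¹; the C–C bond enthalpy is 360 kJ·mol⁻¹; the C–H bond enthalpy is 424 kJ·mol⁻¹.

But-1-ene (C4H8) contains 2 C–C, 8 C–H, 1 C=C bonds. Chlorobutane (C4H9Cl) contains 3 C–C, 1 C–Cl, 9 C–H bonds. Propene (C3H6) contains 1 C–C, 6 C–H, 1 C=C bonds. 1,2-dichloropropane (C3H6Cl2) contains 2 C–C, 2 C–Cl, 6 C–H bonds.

Reaction A:
  Bonds broken (reactants):
    C–C: 2 × 360 = 720
    C–H: 8 × 424 = 3392
    C=C: 1 × 629 = 629
    H–Cl: 1 × 418 = 418
    Σ(broken) = 5159 kJ
  Bonds formed (products):
    C–C: 3 × 360 = 1080
    C–Cl: 1 × 332 = 332
    C–H: 9 × 424 = 3816
    Σ(formed) = 5228 kJ
  ΔH_A = 5159 − 5228 = −69 kJ
Reaction B:
  Bonds broken (reactants):
    C–C: 1 × 360 = 360
    C–H: 6 × 424 = 2544
    C=C: 1 × 629 = 629
    Cl–Cl: 1 × 246 = 246
    Σ(broken) = 3779 kJ
  Bonds formed (products):
    C–C: 2 × 360 = 720
    C–Cl: 2 × 332 = 664
    C–H: 6 × 424 = 2544
    Σ(formed) = 3928 kJ
  ΔH_B = 3779 − 3928 = −149 kJ
ΔH_A − ΔH_B = +80 kJ, so reaction B has the more negative ΔH; |ΔH_A − ΔH_B| = 80 kJ.

Reaction B, by 80 kJ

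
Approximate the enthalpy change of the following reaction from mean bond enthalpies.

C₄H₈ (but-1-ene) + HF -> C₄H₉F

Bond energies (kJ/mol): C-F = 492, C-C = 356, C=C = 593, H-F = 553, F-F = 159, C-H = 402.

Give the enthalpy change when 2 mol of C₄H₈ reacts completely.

Bonds broken (reactants):
  C-C: 2 × 356 = 712
  C-H: 8 × 402 = 3216
  C=C: 1 × 593 = 593
  H-F: 1 × 553 = 553
  Σ(broken) = 5074 kJ
Bonds formed (products):
  C-C: 3 × 356 = 1068
  C-F: 1 × 492 = 492
  C-H: 9 × 402 = 3618
  Σ(formed) = 5178 kJ
ΔH = Σ(broken) − Σ(formed) = 5074 − 5178 = −104 kJ
For 2× the reaction as written: 2 × (−104) = −208 kJ

ΔH = −208 kJ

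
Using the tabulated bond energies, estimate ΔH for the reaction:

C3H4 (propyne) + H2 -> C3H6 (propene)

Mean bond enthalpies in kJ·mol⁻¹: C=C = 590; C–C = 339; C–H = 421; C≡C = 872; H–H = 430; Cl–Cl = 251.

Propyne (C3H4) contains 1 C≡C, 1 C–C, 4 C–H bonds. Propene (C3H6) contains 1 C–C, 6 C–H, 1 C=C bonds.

ΔH ≈ −130 kJ

Bonds broken (reactants):
  C≡C: 1 × 872 = 872
  C–C: 1 × 339 = 339
  C–H: 4 × 421 = 1684
  H–H: 1 × 430 = 430
  Σ(broken) = 3325 kJ
Bonds formed (products):
  C–C: 1 × 339 = 339
  C–H: 6 × 421 = 2526
  C=C: 1 × 590 = 590
  Σ(formed) = 3455 kJ
ΔH = Σ(broken) − Σ(formed) = 3325 − 3455 = −130 kJ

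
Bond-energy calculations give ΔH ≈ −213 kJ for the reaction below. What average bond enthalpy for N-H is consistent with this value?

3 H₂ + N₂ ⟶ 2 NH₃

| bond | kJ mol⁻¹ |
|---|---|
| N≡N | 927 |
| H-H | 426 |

Let D be the N-H bond energy.
Σ(broken) = 3×426 + 1×927 = 2205
Σ(formed) = 6×D = 6D
ΔH = Σ(broken) − Σ(formed) = (2205) − (6D) = +2205 − 6D
Setting this equal to −213 kJ gives 6D = 2418, so D = 403 kJ/mol.

D(N-H) ≈ 403 kJ/mol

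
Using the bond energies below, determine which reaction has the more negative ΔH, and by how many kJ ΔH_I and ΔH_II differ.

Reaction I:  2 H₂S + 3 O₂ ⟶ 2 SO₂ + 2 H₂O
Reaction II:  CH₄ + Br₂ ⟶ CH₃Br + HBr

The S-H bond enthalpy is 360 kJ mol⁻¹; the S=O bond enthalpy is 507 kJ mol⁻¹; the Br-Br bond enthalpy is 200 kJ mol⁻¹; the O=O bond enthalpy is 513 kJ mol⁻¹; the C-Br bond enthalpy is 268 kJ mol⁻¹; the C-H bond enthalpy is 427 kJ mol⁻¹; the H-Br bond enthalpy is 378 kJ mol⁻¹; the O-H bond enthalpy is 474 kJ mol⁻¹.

Reaction I:
  Bonds broken (reactants):
    O=O: 3 × 513 = 1539
    S-H: 4 × 360 = 1440
    Σ(broken) = 2979 kJ
  Bonds formed (products):
    O-H: 4 × 474 = 1896
    S=O: 4 × 507 = 2028
    Σ(formed) = 3924 kJ
  ΔH_I = 2979 − 3924 = −945 kJ
Reaction II:
  Bonds broken (reactants):
    Br-Br: 1 × 200 = 200
    C-H: 4 × 427 = 1708
    Σ(broken) = 1908 kJ
  Bonds formed (products):
    C-Br: 1 × 268 = 268
    C-H: 3 × 427 = 1281
    H-Br: 1 × 378 = 378
    Σ(formed) = 1927 kJ
  ΔH_II = 1908 − 1927 = −19 kJ
ΔH_I − ΔH_II = −926 kJ, so reaction I has the more negative ΔH; |ΔH_I − ΔH_II| = 926 kJ.

Reaction I, by 926 kJ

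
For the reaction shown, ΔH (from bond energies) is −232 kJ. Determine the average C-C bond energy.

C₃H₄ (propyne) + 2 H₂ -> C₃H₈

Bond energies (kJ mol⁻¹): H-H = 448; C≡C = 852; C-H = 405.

D(C-C) ≈ 360 kJ/mol

Let D be the C-C bond energy.
Σ(broken) = 1×852 + 1×D + 4×405 + 2×448 = 3368 + D
Σ(formed) = 2×D + 8×405 = 3240 + 2D
ΔH = Σ(broken) − Σ(formed) = (3368 + D) − (3240 + 2D) = +128 − D
Setting this equal to −232 kJ gives D = 360 kJ/mol.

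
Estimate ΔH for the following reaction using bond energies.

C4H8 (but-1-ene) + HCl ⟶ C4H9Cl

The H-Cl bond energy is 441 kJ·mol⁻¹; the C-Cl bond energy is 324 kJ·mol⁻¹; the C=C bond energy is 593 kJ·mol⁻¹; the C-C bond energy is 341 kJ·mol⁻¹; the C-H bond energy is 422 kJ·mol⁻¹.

ΔH ≈ −53 kJ

Bonds broken (reactants):
  C-C: 2 × 341 = 682
  C-H: 8 × 422 = 3376
  C=C: 1 × 593 = 593
  H-Cl: 1 × 441 = 441
  Σ(broken) = 5092 kJ
Bonds formed (products):
  C-C: 3 × 341 = 1023
  C-Cl: 1 × 324 = 324
  C-H: 9 × 422 = 3798
  Σ(formed) = 5145 kJ
ΔH = Σ(broken) − Σ(formed) = 5092 − 5145 = −53 kJ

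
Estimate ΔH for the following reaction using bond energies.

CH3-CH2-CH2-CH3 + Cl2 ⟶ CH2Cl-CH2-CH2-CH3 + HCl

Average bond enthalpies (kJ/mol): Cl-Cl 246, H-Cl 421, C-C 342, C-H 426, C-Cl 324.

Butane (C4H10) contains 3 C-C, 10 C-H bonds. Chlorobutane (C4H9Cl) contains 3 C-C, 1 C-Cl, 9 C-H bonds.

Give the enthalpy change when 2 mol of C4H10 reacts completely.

Bonds broken (reactants):
  C-C: 3 × 342 = 1026
  C-H: 10 × 426 = 4260
  Cl-Cl: 1 × 246 = 246
  Σ(broken) = 5532 kJ
Bonds formed (products):
  C-C: 3 × 342 = 1026
  C-Cl: 1 × 324 = 324
  C-H: 9 × 426 = 3834
  H-Cl: 1 × 421 = 421
  Σ(formed) = 5605 kJ
ΔH = Σ(broken) − Σ(formed) = 5532 − 5605 = −73 kJ
For 2× the reaction as written: 2 × (−73) = −146 kJ

ΔH = −146 kJ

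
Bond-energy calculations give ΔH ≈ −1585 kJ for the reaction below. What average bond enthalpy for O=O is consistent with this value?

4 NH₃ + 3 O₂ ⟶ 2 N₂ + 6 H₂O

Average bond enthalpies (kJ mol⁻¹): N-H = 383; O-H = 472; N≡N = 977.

D(O=O) ≈ 479 kJ/mol

Let D be the O=O bond energy.
Σ(broken) = 12×383 + 3×D = 4596 + 3D
Σ(formed) = 2×977 + 12×472 = 7618
ΔH = Σ(broken) − Σ(formed) = (4596 + 3D) − (7618) = −3022 + 3D
Setting this equal to −1585 kJ gives 3D = 1437, so D = 479 kJ/mol.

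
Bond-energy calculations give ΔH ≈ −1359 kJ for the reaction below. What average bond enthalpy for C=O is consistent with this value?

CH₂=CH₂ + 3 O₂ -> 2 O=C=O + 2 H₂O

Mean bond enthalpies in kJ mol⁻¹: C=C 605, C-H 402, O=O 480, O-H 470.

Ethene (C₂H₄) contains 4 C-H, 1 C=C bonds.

D(C=O) ≈ 783 kJ/mol

Let D be the C=O bond energy.
Σ(broken) = 4×402 + 1×605 + 3×480 = 3653
Σ(formed) = 4×D + 4×470 = 1880 + 4D
ΔH = Σ(broken) − Σ(formed) = (3653) − (1880 + 4D) = +1773 − 4D
Setting this equal to −1359 kJ gives 4D = 3132, so D = 783 kJ/mol.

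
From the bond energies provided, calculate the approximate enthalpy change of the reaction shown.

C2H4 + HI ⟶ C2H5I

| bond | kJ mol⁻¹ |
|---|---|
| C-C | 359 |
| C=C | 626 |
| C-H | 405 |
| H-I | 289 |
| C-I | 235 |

Bonds broken (reactants):
  C-H: 4 × 405 = 1620
  C=C: 1 × 626 = 626
  H-I: 1 × 289 = 289
  Σ(broken) = 2535 kJ
Bonds formed (products):
  C-C: 1 × 359 = 359
  C-H: 5 × 405 = 2025
  C-I: 1 × 235 = 235
  Σ(formed) = 2619 kJ
ΔH = Σ(broken) − Σ(formed) = 2535 − 2619 = −84 kJ

ΔH ≈ −84 kJ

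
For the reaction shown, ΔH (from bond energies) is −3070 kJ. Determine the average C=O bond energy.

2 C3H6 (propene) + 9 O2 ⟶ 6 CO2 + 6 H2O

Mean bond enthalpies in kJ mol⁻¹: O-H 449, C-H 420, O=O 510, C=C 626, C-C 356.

D(C=O) ≈ 773 kJ/mol

Let D be the C=O bond energy.
Σ(broken) = 2×356 + 12×420 + 2×626 + 9×510 = 11594
Σ(formed) = 12×D + 12×449 = 5388 + 12D
ΔH = Σ(broken) − Σ(formed) = (11594) − (5388 + 12D) = +6206 − 12D
Setting this equal to −3070 kJ gives 12D = 9276, so D = 773 kJ/mol.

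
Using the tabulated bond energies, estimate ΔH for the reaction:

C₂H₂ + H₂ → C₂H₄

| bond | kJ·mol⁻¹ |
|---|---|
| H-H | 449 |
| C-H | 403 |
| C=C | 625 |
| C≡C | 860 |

Bonds broken (reactants):
  C≡C: 1 × 860 = 860
  C-H: 2 × 403 = 806
  H-H: 1 × 449 = 449
  Σ(broken) = 2115 kJ
Bonds formed (products):
  C-H: 4 × 403 = 1612
  C=C: 1 × 625 = 625
  Σ(formed) = 2237 kJ
ΔH = Σ(broken) − Σ(formed) = 2115 − 2237 = −122 kJ

ΔH ≈ −122 kJ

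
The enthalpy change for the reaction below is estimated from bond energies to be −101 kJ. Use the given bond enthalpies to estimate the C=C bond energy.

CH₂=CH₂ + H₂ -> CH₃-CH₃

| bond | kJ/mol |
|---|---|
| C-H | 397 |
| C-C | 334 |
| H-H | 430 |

Let D be the C=C bond energy.
Σ(broken) = 4×397 + 1×D + 1×430 = 2018 + D
Σ(formed) = 1×334 + 6×397 = 2716
ΔH = Σ(broken) − Σ(formed) = (2018 + D) − (2716) = −698 + D
Setting this equal to −101 kJ gives D = 597 kJ/mol.

D(C=C) ≈ 597 kJ/mol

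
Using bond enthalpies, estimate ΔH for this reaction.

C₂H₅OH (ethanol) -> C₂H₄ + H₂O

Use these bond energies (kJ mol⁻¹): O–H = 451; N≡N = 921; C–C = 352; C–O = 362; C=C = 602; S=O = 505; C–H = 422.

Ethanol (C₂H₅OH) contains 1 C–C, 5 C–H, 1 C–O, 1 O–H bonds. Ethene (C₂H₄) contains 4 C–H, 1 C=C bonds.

ΔH ≈ +83 kJ

Bonds broken (reactants):
  C–C: 1 × 352 = 352
  C–H: 5 × 422 = 2110
  C–O: 1 × 362 = 362
  O–H: 1 × 451 = 451
  Σ(broken) = 3275 kJ
Bonds formed (products):
  C–H: 4 × 422 = 1688
  C=C: 1 × 602 = 602
  O–H: 2 × 451 = 902
  Σ(formed) = 3192 kJ
ΔH = Σ(broken) − Σ(formed) = 3275 − 3192 = +83 kJ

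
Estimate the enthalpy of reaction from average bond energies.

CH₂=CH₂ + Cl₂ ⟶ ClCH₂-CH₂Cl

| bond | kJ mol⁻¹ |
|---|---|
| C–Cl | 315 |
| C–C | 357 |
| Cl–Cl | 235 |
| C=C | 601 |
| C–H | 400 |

Bonds broken (reactants):
  C–H: 4 × 400 = 1600
  C=C: 1 × 601 = 601
  Cl–Cl: 1 × 235 = 235
  Σ(broken) = 2436 kJ
Bonds formed (products):
  C–C: 1 × 357 = 357
  C–Cl: 2 × 315 = 630
  C–H: 4 × 400 = 1600
  Σ(formed) = 2587 kJ
ΔH = Σ(broken) − Σ(formed) = 2436 − 2587 = −151 kJ

ΔH ≈ −151 kJ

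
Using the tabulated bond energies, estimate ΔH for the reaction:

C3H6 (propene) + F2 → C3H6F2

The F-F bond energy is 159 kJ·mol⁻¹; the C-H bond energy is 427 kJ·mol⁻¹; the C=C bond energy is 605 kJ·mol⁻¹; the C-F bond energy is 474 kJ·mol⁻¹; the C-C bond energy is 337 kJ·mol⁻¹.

Bonds broken (reactants):
  C-C: 1 × 337 = 337
  C-H: 6 × 427 = 2562
  C=C: 1 × 605 = 605
  F-F: 1 × 159 = 159
  Σ(broken) = 3663 kJ
Bonds formed (products):
  C-C: 2 × 337 = 674
  C-F: 2 × 474 = 948
  C-H: 6 × 427 = 2562
  Σ(formed) = 4184 kJ
ΔH = Σ(broken) − Σ(formed) = 3663 − 4184 = −521 kJ

ΔH ≈ −521 kJ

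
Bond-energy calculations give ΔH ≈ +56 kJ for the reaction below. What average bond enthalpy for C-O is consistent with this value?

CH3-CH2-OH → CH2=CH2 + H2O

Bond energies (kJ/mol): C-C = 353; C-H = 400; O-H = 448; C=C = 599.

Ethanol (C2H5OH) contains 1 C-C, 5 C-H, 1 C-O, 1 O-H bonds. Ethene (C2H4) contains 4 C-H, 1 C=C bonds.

D(C-O) ≈ 350 kJ/mol

Let D be the C-O bond energy.
Σ(broken) = 1×353 + 5×400 + 1×D + 1×448 = 2801 + D
Σ(formed) = 4×400 + 1×599 + 2×448 = 3095
ΔH = Σ(broken) − Σ(formed) = (2801 + D) − (3095) = −294 + D
Setting this equal to +56 kJ gives D = 350 kJ/mol.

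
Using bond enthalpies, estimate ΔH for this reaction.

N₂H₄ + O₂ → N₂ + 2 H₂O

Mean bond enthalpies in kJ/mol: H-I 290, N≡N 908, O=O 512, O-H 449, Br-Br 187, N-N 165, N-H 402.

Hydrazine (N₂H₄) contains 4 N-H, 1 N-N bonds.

Bonds broken (reactants):
  N-H: 4 × 402 = 1608
  N-N: 1 × 165 = 165
  O=O: 1 × 512 = 512
  Σ(broken) = 2285 kJ
Bonds formed (products):
  N≡N: 1 × 908 = 908
  O-H: 4 × 449 = 1796
  Σ(formed) = 2704 kJ
ΔH = Σ(broken) − Σ(formed) = 2285 − 2704 = −419 kJ

ΔH ≈ −419 kJ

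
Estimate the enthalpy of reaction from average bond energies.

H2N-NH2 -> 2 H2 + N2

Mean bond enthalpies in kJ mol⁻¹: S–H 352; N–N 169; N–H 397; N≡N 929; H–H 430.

Bonds broken (reactants):
  N–H: 4 × 397 = 1588
  N–N: 1 × 169 = 169
  Σ(broken) = 1757 kJ
Bonds formed (products):
  H–H: 2 × 430 = 860
  N≡N: 1 × 929 = 929
  Σ(formed) = 1789 kJ
ΔH = Σ(broken) − Σ(formed) = 1757 − 1789 = −32 kJ

ΔH ≈ −32 kJ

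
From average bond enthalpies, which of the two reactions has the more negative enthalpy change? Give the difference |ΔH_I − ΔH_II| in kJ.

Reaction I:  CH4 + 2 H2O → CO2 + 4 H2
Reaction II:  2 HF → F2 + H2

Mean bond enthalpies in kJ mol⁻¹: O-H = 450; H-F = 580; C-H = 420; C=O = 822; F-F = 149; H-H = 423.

Reaction I:
  Bonds broken (reactants):
    C-H: 4 × 420 = 1680
    O-H: 4 × 450 = 1800
    Σ(broken) = 3480 kJ
  Bonds formed (products):
    C=O: 2 × 822 = 1644
    H-H: 4 × 423 = 1692
    Σ(formed) = 3336 kJ
  ΔH_I = 3480 − 3336 = +144 kJ
Reaction II:
  Bonds broken (reactants):
    H-F: 2 × 580 = 1160
    Σ(broken) = 1160 kJ
  Bonds formed (products):
    F-F: 1 × 149 = 149
    H-H: 1 × 423 = 423
    Σ(formed) = 572 kJ
  ΔH_II = 1160 − 572 = +588 kJ
ΔH_I − ΔH_II = −444 kJ, so reaction I has the more negative ΔH; |ΔH_I − ΔH_II| = 444 kJ.

Reaction I, by 444 kJ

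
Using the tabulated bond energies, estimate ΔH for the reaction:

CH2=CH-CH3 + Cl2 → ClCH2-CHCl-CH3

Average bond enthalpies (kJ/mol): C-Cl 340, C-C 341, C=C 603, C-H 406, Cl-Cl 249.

ΔH ≈ −169 kJ

Bonds broken (reactants):
  C-C: 1 × 341 = 341
  C-H: 6 × 406 = 2436
  C=C: 1 × 603 = 603
  Cl-Cl: 1 × 249 = 249
  Σ(broken) = 3629 kJ
Bonds formed (products):
  C-C: 2 × 341 = 682
  C-Cl: 2 × 340 = 680
  C-H: 6 × 406 = 2436
  Σ(formed) = 3798 kJ
ΔH = Σ(broken) − Σ(formed) = 3629 − 3798 = −169 kJ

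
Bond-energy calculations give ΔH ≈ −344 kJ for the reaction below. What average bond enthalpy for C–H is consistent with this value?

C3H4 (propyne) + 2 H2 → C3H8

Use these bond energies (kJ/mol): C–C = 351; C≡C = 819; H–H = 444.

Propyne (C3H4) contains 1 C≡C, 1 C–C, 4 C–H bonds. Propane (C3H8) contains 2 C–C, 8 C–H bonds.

D(C–H) ≈ 425 kJ/mol

Let D be the C–H bond energy.
Σ(broken) = 1×819 + 1×351 + 4×D + 2×444 = 2058 + 4D
Σ(formed) = 2×351 + 8×D = 702 + 8D
ΔH = Σ(broken) − Σ(formed) = (2058 + 4D) − (702 + 8D) = +1356 − 4D
Setting this equal to −344 kJ gives 4D = 1700, so D = 425 kJ/mol.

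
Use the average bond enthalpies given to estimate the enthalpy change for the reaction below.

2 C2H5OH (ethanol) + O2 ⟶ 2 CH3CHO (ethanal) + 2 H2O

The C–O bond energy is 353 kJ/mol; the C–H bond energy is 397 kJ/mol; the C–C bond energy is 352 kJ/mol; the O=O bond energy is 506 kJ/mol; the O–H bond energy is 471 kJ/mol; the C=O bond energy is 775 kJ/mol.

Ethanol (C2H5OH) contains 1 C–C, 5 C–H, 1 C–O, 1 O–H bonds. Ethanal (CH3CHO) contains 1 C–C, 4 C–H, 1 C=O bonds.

ΔH ≈ −486 kJ

Bonds broken (reactants):
  C–C: 2 × 352 = 704
  C–H: 10 × 397 = 3970
  C–O: 2 × 353 = 706
  O–H: 2 × 471 = 942
  O=O: 1 × 506 = 506
  Σ(broken) = 6828 kJ
Bonds formed (products):
  C–C: 2 × 352 = 704
  C–H: 8 × 397 = 3176
  C=O: 2 × 775 = 1550
  O–H: 4 × 471 = 1884
  Σ(formed) = 7314 kJ
ΔH = Σ(broken) − Σ(formed) = 6828 − 7314 = −486 kJ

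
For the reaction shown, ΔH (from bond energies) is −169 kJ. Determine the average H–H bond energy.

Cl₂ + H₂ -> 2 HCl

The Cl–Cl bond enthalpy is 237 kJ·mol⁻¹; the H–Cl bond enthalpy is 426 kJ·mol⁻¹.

Let D be the H–H bond energy.
Σ(broken) = 1×237 + 1×D = 237 + D
Σ(formed) = 2×426 = 852
ΔH = Σ(broken) − Σ(formed) = (237 + D) − (852) = −615 + D
Setting this equal to −169 kJ gives D = 446 kJ/mol.

D(H–H) ≈ 446 kJ/mol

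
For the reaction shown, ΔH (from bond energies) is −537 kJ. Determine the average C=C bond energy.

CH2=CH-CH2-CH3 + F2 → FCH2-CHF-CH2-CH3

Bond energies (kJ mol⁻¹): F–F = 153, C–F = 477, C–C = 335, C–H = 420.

Let D be the C=C bond energy.
Σ(broken) = 2×335 + 8×420 + 1×D + 1×153 = 4183 + D
Σ(formed) = 3×335 + 2×477 + 8×420 = 5319
ΔH = Σ(broken) − Σ(formed) = (4183 + D) − (5319) = −1136 + D
Setting this equal to −537 kJ gives D = 599 kJ/mol.

D(C=C) ≈ 599 kJ/mol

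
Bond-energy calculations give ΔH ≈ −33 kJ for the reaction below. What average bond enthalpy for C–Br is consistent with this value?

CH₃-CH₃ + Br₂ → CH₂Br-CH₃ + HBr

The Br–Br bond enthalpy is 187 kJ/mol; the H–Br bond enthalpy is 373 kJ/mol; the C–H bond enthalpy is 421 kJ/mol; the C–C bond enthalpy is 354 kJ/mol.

D(C–Br) ≈ 268 kJ/mol

Let D be the C–Br bond energy.
Σ(broken) = 1×187 + 1×354 + 6×421 = 3067
Σ(formed) = 1×D + 1×354 + 5×421 + 1×373 = 2832 + D
ΔH = Σ(broken) − Σ(formed) = (3067) − (2832 + D) = +235 − D
Setting this equal to −33 kJ gives D = 268 kJ/mol.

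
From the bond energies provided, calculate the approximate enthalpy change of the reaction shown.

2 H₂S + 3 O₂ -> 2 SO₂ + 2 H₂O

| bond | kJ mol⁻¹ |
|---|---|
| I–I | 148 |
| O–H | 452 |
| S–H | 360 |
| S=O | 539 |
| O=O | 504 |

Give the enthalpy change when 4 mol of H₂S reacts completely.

Bonds broken (reactants):
  O=O: 3 × 504 = 1512
  S–H: 4 × 360 = 1440
  Σ(broken) = 2952 kJ
Bonds formed (products):
  O–H: 4 × 452 = 1808
  S=O: 4 × 539 = 2156
  Σ(formed) = 3964 kJ
ΔH = Σ(broken) − Σ(formed) = 2952 − 3964 = −1012 kJ
For 2× the reaction as written: 2 × (−1012) = −2024 kJ

ΔH = −2024 kJ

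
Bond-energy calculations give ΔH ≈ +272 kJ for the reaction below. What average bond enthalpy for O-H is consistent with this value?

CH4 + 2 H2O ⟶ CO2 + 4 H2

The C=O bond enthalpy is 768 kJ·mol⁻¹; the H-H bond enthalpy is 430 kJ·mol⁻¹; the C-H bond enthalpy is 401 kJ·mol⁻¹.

Let D be the O-H bond energy.
Σ(broken) = 4×401 + 4×D = 1604 + 4D
Σ(formed) = 2×768 + 4×430 = 3256
ΔH = Σ(broken) − Σ(formed) = (1604 + 4D) − (3256) = −1652 + 4D
Setting this equal to +272 kJ gives 4D = 1924, so D = 481 kJ/mol.

D(O-H) ≈ 481 kJ/mol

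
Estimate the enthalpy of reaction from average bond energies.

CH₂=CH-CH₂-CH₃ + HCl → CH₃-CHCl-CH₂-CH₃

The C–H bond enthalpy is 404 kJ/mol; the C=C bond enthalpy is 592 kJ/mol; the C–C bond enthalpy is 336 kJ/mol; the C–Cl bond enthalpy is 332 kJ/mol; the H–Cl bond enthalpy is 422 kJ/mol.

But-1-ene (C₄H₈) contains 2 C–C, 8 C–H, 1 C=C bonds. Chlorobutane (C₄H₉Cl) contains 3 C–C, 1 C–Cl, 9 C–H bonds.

Bonds broken (reactants):
  C–C: 2 × 336 = 672
  C–H: 8 × 404 = 3232
  C=C: 1 × 592 = 592
  H–Cl: 1 × 422 = 422
  Σ(broken) = 4918 kJ
Bonds formed (products):
  C–C: 3 × 336 = 1008
  C–Cl: 1 × 332 = 332
  C–H: 9 × 404 = 3636
  Σ(formed) = 4976 kJ
ΔH = Σ(broken) − Σ(formed) = 4918 − 4976 = −58 kJ

ΔH ≈ −58 kJ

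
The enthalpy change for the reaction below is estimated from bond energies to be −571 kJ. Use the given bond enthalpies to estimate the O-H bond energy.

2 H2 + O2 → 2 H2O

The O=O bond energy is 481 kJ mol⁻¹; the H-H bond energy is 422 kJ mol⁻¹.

Let D be the O-H bond energy.
Σ(broken) = 2×422 + 1×481 = 1325
Σ(formed) = 4×D = 4D
ΔH = Σ(broken) − Σ(formed) = (1325) − (4D) = +1325 − 4D
Setting this equal to −571 kJ gives 4D = 1896, so D = 474 kJ/mol.

D(O-H) ≈ 474 kJ/mol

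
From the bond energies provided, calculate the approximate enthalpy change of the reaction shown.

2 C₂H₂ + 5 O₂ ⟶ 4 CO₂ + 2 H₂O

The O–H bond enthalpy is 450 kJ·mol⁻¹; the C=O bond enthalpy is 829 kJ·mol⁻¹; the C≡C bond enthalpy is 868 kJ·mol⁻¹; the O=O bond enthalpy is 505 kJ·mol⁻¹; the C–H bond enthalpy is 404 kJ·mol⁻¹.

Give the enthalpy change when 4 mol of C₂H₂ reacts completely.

ΔH = −5110 kJ

Bonds broken (reactants):
  C≡C: 2 × 868 = 1736
  C–H: 4 × 404 = 1616
  O=O: 5 × 505 = 2525
  Σ(broken) = 5877 kJ
Bonds formed (products):
  C=O: 8 × 829 = 6632
  O–H: 4 × 450 = 1800
  Σ(formed) = 8432 kJ
ΔH = Σ(broken) − Σ(formed) = 5877 − 8432 = −2555 kJ
For 2× the reaction as written: 2 × (−2555) = −5110 kJ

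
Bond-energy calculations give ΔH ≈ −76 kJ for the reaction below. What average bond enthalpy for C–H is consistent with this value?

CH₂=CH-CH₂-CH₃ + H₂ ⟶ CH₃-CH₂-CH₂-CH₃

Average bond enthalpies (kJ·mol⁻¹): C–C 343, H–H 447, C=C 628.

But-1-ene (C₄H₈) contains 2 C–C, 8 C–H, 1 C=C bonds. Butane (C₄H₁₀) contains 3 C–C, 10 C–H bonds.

Let D be the C–H bond energy.
Σ(broken) = 2×343 + 8×D + 1×628 + 1×447 = 1761 + 8D
Σ(formed) = 3×343 + 10×D = 1029 + 10D
ΔH = Σ(broken) − Σ(formed) = (1761 + 8D) − (1029 + 10D) = +732 − 2D
Setting this equal to −76 kJ gives 2D = 808, so D = 404 kJ/mol.

D(C–H) ≈ 404 kJ/mol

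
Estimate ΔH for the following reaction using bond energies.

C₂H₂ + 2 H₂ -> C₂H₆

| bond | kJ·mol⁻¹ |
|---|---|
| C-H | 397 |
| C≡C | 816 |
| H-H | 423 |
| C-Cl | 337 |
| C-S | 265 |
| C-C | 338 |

Bonds broken (reactants):
  C≡C: 1 × 816 = 816
  C-H: 2 × 397 = 794
  H-H: 2 × 423 = 846
  Σ(broken) = 2456 kJ
Bonds formed (products):
  C-C: 1 × 338 = 338
  C-H: 6 × 397 = 2382
  Σ(formed) = 2720 kJ
ΔH = Σ(broken) − Σ(formed) = 2456 − 2720 = −264 kJ

ΔH ≈ −264 kJ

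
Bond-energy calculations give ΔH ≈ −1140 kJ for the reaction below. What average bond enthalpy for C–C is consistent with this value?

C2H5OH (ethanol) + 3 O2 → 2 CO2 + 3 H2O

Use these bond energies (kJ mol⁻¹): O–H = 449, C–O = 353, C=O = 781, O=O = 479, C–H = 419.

D(C–C) ≈ 344 kJ/mol

Let D be the C–C bond energy.
Σ(broken) = 1×D + 5×419 + 1×353 + 1×449 + 3×479 = 4334 + D
Σ(formed) = 4×781 + 6×449 = 5818
ΔH = Σ(broken) − Σ(formed) = (4334 + D) − (5818) = −1484 + D
Setting this equal to −1140 kJ gives D = 344 kJ/mol.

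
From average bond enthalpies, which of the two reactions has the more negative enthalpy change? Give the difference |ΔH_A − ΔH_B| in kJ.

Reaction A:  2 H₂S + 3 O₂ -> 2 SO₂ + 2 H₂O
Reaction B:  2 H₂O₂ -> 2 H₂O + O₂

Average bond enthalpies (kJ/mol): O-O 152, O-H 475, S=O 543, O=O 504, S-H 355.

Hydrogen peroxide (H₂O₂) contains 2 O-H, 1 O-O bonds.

Reaction A:
  Bonds broken (reactants):
    O=O: 3 × 504 = 1512
    S-H: 4 × 355 = 1420
    Σ(broken) = 2932 kJ
  Bonds formed (products):
    O-H: 4 × 475 = 1900
    S=O: 4 × 543 = 2172
    Σ(formed) = 4072 kJ
  ΔH_A = 2932 − 4072 = −1140 kJ
Reaction B:
  Bonds broken (reactants):
    O-H: 4 × 475 = 1900
    O-O: 2 × 152 = 304
    Σ(broken) = 2204 kJ
  Bonds formed (products):
    O-H: 4 × 475 = 1900
    O=O: 1 × 504 = 504
    Σ(formed) = 2404 kJ
  ΔH_B = 2204 − 2404 = −200 kJ
ΔH_A − ΔH_B = −940 kJ, so reaction A has the more negative ΔH; |ΔH_A − ΔH_B| = 940 kJ.

Reaction A, by 940 kJ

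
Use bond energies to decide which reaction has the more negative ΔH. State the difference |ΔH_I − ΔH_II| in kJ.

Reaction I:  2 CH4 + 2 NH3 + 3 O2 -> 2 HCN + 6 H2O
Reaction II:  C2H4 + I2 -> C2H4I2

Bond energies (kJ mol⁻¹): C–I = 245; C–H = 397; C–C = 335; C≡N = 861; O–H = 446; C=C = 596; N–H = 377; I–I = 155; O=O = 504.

Reaction I, by 844 kJ

Reaction I:
  Bonds broken (reactants):
    C–H: 8 × 397 = 3176
    N–H: 6 × 377 = 2262
    O=O: 3 × 504 = 1512
    Σ(broken) = 6950 kJ
  Bonds formed (products):
    C≡N: 2 × 861 = 1722
    C–H: 2 × 397 = 794
    O–H: 12 × 446 = 5352
    Σ(formed) = 7868 kJ
  ΔH_I = 6950 − 7868 = −918 kJ
Reaction II:
  Bonds broken (reactants):
    C–H: 4 × 397 = 1588
    C=C: 1 × 596 = 596
    I–I: 1 × 155 = 155
    Σ(broken) = 2339 kJ
  Bonds formed (products):
    C–C: 1 × 335 = 335
    C–H: 4 × 397 = 1588
    C–I: 2 × 245 = 490
    Σ(formed) = 2413 kJ
  ΔH_II = 2339 − 2413 = −74 kJ
ΔH_I − ΔH_II = −844 kJ, so reaction I has the more negative ΔH; |ΔH_I − ΔH_II| = 844 kJ.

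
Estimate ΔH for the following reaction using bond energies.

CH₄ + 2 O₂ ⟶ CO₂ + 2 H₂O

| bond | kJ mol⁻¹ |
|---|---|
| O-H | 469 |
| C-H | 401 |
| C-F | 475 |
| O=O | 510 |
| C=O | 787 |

Bonds broken (reactants):
  C-H: 4 × 401 = 1604
  O=O: 2 × 510 = 1020
  Σ(broken) = 2624 kJ
Bonds formed (products):
  C=O: 2 × 787 = 1574
  O-H: 4 × 469 = 1876
  Σ(formed) = 3450 kJ
ΔH = Σ(broken) − Σ(formed) = 2624 − 3450 = −826 kJ

ΔH ≈ −826 kJ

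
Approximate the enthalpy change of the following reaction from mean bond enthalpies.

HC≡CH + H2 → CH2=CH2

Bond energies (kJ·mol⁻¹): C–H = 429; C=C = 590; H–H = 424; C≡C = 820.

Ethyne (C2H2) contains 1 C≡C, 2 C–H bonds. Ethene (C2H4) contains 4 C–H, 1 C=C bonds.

ΔH ≈ −204 kJ

Bonds broken (reactants):
  C≡C: 1 × 820 = 820
  C–H: 2 × 429 = 858
  H–H: 1 × 424 = 424
  Σ(broken) = 2102 kJ
Bonds formed (products):
  C–H: 4 × 429 = 1716
  C=C: 1 × 590 = 590
  Σ(formed) = 2306 kJ
ΔH = Σ(broken) − Σ(formed) = 2102 − 2306 = −204 kJ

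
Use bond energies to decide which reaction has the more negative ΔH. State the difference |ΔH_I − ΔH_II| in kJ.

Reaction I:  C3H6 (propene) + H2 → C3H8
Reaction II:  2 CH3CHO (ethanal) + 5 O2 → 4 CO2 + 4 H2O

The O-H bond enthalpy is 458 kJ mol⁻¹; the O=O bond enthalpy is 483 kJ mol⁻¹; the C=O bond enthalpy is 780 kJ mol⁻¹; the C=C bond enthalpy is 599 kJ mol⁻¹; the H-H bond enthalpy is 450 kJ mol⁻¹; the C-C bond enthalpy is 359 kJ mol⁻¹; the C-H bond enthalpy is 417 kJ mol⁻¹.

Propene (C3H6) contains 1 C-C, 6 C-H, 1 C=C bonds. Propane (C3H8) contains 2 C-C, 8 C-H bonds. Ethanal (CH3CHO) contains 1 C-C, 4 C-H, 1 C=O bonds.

Reaction I:
  Bonds broken (reactants):
    C-C: 1 × 359 = 359
    C-H: 6 × 417 = 2502
    C=C: 1 × 599 = 599
    H-H: 1 × 450 = 450
    Σ(broken) = 3910 kJ
  Bonds formed (products):
    C-C: 2 × 359 = 718
    C-H: 8 × 417 = 3336
    Σ(formed) = 4054 kJ
  ΔH_I = 3910 − 4054 = −144 kJ
Reaction II:
  Bonds broken (reactants):
    C-C: 2 × 359 = 718
    C-H: 8 × 417 = 3336
    C=O: 2 × 780 = 1560
    O=O: 5 × 483 = 2415
    Σ(broken) = 8029 kJ
  Bonds formed (products):
    C=O: 8 × 780 = 6240
    O-H: 8 × 458 = 3664
    Σ(formed) = 9904 kJ
  ΔH_II = 8029 − 9904 = −1875 kJ
ΔH_I − ΔH_II = +1731 kJ, so reaction II has the more negative ΔH; |ΔH_I − ΔH_II| = 1731 kJ.

Reaction II, by 1731 kJ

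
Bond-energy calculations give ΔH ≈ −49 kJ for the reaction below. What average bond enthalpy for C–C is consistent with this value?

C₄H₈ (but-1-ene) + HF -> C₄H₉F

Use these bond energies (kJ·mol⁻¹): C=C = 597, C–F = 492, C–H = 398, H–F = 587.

Let D be the C–C bond energy.
Σ(broken) = 2×D + 8×398 + 1×597 + 1×587 = 4368 + 2D
Σ(formed) = 3×D + 1×492 + 9×398 = 4074 + 3D
ΔH = Σ(broken) − Σ(formed) = (4368 + 2D) − (4074 + 3D) = +294 − D
Setting this equal to −49 kJ gives D = 343 kJ/mol.

D(C–C) ≈ 343 kJ/mol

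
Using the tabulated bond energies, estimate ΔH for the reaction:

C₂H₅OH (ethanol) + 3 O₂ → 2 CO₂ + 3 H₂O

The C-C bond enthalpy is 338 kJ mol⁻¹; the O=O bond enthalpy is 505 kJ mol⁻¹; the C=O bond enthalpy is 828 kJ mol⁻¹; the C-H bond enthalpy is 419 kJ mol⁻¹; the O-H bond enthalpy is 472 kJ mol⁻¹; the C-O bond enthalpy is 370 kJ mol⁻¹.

Bonds broken (reactants):
  C-C: 1 × 338 = 338
  C-H: 5 × 419 = 2095
  C-O: 1 × 370 = 370
  O-H: 1 × 472 = 472
  O=O: 3 × 505 = 1515
  Σ(broken) = 4790 kJ
Bonds formed (products):
  C=O: 4 × 828 = 3312
  O-H: 6 × 472 = 2832
  Σ(formed) = 6144 kJ
ΔH = Σ(broken) − Σ(formed) = 4790 − 6144 = −1354 kJ

ΔH ≈ −1354 kJ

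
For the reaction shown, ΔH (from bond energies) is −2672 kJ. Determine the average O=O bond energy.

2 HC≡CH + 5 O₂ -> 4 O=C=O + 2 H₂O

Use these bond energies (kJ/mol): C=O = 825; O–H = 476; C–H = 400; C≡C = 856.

D(O=O) ≈ 504 kJ/mol

Let D be the O=O bond energy.
Σ(broken) = 2×856 + 4×400 + 5×D = 3312 + 5D
Σ(formed) = 8×825 + 4×476 = 8504
ΔH = Σ(broken) − Σ(formed) = (3312 + 5D) − (8504) = −5192 + 5D
Setting this equal to −2672 kJ gives 5D = 2520, so D = 504 kJ/mol.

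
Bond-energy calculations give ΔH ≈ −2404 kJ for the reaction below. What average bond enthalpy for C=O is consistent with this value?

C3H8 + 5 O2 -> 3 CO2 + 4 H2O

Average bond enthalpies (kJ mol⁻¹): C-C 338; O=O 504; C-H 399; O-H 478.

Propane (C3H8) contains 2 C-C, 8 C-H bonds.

Let D be the C=O bond energy.
Σ(broken) = 2×338 + 8×399 + 5×504 = 6388
Σ(formed) = 6×D + 8×478 = 3824 + 6D
ΔH = Σ(broken) − Σ(formed) = (6388) − (3824 + 6D) = +2564 − 6D
Setting this equal to −2404 kJ gives 6D = 4968, so D = 828 kJ/mol.

D(C=O) ≈ 828 kJ/mol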